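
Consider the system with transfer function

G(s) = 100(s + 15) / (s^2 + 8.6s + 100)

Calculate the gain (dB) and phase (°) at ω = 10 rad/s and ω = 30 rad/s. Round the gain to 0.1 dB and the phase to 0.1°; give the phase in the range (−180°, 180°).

ω = 10: 26.4 dB, -56.3°; ω = 30: 12.0 dB, -98.7°

At s = jω = j10:
zero (s+15): 15 + j10 → |·| = √(15²+10²) = √325 ≈ 18.028, ∠ = arctan(10/15) ≈ 33.69°
quadratic: (j10)² + 8.6·j10 + 100 = 0 + j86 → |·| ≈ 86, ∠ ≈ 90.00°
|G| = 100 · 18.028 / 86 ≈ 20.963
Gain = 20 log₁₀(20.963) ≈ 26.43 dB
∠G = 33.69° − 90.00° = -56.31°

At s = jω = j30:
zero (s+15): 15 + j30 → |·| = √(15²+30²) = √1125 ≈ 33.541, ∠ = arctan(30/15) ≈ 63.43°
quadratic: (j30)² + 8.6·j30 + 100 = -800 + j258 → |·| ≈ 840.57, ∠ ≈ 162.13°
|G| = 100 · 33.541 / 840.57 ≈ 3.9903
Gain = 20 log₁₀(3.9903) ≈ 12.02 dB
∠G = 63.43° − 162.13° = -98.70°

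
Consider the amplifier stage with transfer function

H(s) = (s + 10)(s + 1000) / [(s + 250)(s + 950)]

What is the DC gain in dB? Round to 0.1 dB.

H(0) = 1·10·1000 / (250·950) ≈ 0.042105
20 log₁₀(0.042105) ≈ -27.51 dB

-27.5 dB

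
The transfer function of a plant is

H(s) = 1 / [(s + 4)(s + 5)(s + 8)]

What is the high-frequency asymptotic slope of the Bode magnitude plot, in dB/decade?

-60 dB/decade

Each pole contributes −20 dB/decade at high frequency; each zero contributes +20 dB/decade.
Net: 0 zero(s) − 3 pole(s) → -60 dB/decade.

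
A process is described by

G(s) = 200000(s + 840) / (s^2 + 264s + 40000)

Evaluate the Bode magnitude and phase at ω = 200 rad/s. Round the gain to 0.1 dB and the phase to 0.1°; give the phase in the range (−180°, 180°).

At s = jω = j200:
zero (s+840): 840 + j200 → |·| = √(840²+200²) = √745600 ≈ 863.48, ∠ = arctan(200/840) ≈ 13.39°
quadratic: (j200)² + 264·j200 + 40000 = 0 + j52800 → |·| ≈ 52800, ∠ ≈ 90.00°
|G| = 200000 · 863.48 / 52800 ≈ 3270.8
Gain = 20 log₁₀(3270.8) ≈ 70.29 dB
∠G = 13.39° − 90.00° = -76.61°

70.3 dB, -76.6°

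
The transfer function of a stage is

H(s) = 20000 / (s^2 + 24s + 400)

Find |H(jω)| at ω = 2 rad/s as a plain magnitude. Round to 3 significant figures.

50.1

At s = jω = j2:
quadratic: (j2)² + 24·j2 + 400 = 396 + j48 → |·| ≈ 398.9, ∠ ≈ 6.91°
|H| = 20000 / 398.9 ≈ 50.138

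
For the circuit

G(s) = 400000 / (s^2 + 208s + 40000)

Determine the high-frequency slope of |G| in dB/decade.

Each pole contributes −20 dB/decade at high frequency; each zero contributes +20 dB/decade.
Net: 0 zero(s) − 2 pole(s) → -40 dB/decade.

-40 dB/decade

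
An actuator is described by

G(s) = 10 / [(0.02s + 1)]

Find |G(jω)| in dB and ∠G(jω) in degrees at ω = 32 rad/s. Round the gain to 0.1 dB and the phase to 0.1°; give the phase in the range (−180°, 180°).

At ω = 32 rad/s:
pole (1 + j32·0.02) = 1 + j0.64 → |·| ≈ 1.1873, ∠ ≈ 32.62°
|G| = 10 · 1 / (1.1873) ≈ 8.4225
Gain = 20 log₁₀(8.4225) ≈ 18.51 dB
∠G = (0°) − (32.62°) = -32.62°

18.5 dB, -32.6°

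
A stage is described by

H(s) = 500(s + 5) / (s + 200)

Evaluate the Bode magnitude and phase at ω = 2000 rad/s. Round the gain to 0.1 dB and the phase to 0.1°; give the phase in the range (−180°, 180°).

At s = jω = j2000:
zero (s+5): 5 + j2000 → |·| = √(5²+2000²) = √4000025 ≈ 2000, ∠ = arctan(2000/5) ≈ 89.86°
pole (s+200): 200 + j2000 → |·| = √(200²+2000²) = √4040000 ≈ 2010, ∠ = arctan(2000/200) ≈ 84.29°
|H| = 500 · 2000 / 2010 ≈ 497.51
Gain = 20 log₁₀(497.51) ≈ 53.94 dB
∠H = 89.86° − 84.29° = 5.57°

53.9 dB, 5.6°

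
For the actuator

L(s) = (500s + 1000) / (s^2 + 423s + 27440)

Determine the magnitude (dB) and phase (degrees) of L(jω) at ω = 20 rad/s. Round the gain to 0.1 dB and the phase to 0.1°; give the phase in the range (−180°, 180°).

-9.0 dB, 66.9°

Substitute s = j20:
Numerator: 500(j20) + 1000 = 1000 + j10000
Denominator: (j20)^2 + 423(j20) + 27440 = 27040 + j8460
|N| = √(1000² + 10000²) ≈ 10050, ∠N ≈ 84.29°
|D| = √(27040² + 8460²) ≈ 28333, ∠D ≈ 17.37°
|L| = 10050 / 28333 ≈ 0.35471
Gain = 20 log₁₀(0.35471) ≈ -9.00 dB
∠L = 84.29° − 17.37° = 66.92°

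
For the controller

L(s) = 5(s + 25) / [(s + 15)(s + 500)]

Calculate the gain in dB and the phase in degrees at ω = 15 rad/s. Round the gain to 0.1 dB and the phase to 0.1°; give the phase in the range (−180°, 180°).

At s = jω = j15:
zero (s+25): 25 + j15 → |·| = √(25²+15²) = √850 ≈ 29.155, ∠ = arctan(15/25) ≈ 30.96°
pole (s+15): 15 + j15 → |·| = √(15²+15²) = √450 ≈ 21.213, ∠ = arctan(15/15) ≈ 45.00°
pole (s+500): 500 + j15 → |·| = √(500²+15²) = √250225 ≈ 500.22, ∠ = arctan(15/500) ≈ 1.72°
|L| = 5 · 29.155 / 10611 ≈ 0.013738
Gain = 20 log₁₀(0.013738) ≈ -37.24 dB
∠L = 30.96° − 46.72° = -15.76°

-37.2 dB, -15.8°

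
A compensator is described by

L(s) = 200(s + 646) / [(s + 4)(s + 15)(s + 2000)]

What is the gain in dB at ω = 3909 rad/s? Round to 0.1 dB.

At s = jω = j3909:
zero (s+646): 646 + j3909 → |·| = √(646²+3909²) = √15697597 ≈ 3962, ∠ = arctan(3909/646) ≈ 80.62°
pole (s+4): 4 + j3909 → |·| = √(4²+3909²) = √15280297 ≈ 3909, ∠ = arctan(3909/4) ≈ 89.94°
pole (s+15): 15 + j3909 → |·| = √(15²+3909²) = √15280506 ≈ 3909, ∠ = arctan(3909/15) ≈ 89.78°
pole (s+2000): 2000 + j3909 → |·| = √(2000²+3909²) = √19280281 ≈ 4390.9, ∠ = arctan(3909/2000) ≈ 62.90°
|L| = 200 · 3962 / 6.7094e+10 ≈ 1.181e-05
Gain = 20 log₁₀(1.181e-05) ≈ -98.56 dB

-98.6 dB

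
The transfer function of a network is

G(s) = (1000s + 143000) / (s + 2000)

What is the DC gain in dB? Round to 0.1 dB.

37.1 dB

G(0) = 143000 / 2000 = 71.5
20 log₁₀(71.5) ≈ 37.09 dB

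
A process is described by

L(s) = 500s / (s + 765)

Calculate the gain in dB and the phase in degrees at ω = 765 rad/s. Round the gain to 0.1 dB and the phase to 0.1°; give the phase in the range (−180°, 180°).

At s = jω = j765:
zero at origin: s = j765 → |·| = 765, ∠ = 90.00°
pole (s+765): 765 + j765 → |·| = √(765²+765²) = √1170450 ≈ 1081.9, ∠ = arctan(765/765) ≈ 45.00°
|L| = 500 · 765 / 1081.9 ≈ 353.54
Gain = 20 log₁₀(353.54) ≈ 50.97 dB
∠L = 90.00° − 45.00° = 45.00°

51.0 dB, 45.0°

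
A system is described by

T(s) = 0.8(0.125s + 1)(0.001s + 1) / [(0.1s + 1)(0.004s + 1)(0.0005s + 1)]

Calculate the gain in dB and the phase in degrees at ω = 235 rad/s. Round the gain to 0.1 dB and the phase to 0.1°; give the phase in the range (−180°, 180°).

-2.6 dB, -36.2°

At ω = 235 rad/s:
zero (1 + j235·0.125) = 1 + j29.375 → |·| ≈ 29.392, ∠ ≈ 88.05°
zero (1 + j235·0.001) = 1 + j0.235 → |·| ≈ 1.0272, ∠ ≈ 13.22°
pole (1 + j235·0.1) = 1 + j23.5 → |·| ≈ 23.521, ∠ ≈ 87.56°
pole (1 + j235·0.004) = 1 + j0.94 → |·| ≈ 1.3724, ∠ ≈ 43.23°
pole (1 + j235·0.0005) = 1 + j0.1175 → |·| ≈ 1.0069, ∠ ≈ 6.70°
|T| = 0.8 · 29.392 · 1.0272 / (23.521 · 1.3724 · 1.0069) ≈ 0.74311
Gain = 20 log₁₀(0.74311) ≈ -2.58 dB
∠T = (88.05° + 13.22°) − (87.56° + 43.23° + 6.70°) = -36.22°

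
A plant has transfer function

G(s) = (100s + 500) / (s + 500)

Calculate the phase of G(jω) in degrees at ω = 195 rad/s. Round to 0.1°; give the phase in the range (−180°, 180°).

Substitute s = j195:
Numerator: 100(j195) + 500 = 500 + j19500
Denominator: (j195) + 500 = 500 + j195
|N| = √(500² + 19500²) ≈ 19506, ∠N ≈ 88.53°
|D| = √(500² + 195²) ≈ 536.68, ∠D ≈ 21.31°
∠G = 88.53° − 21.31° = 67.22°

67.2°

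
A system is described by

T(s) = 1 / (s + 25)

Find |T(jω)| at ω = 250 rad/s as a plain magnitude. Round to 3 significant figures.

0.00398

At s = jω = j250:
pole (s+25): 25 + j250 → |·| = √(25²+250²) = √63125 ≈ 251.25, ∠ = arctan(250/25) ≈ 84.29°
|T| = 1 / 251.25 ≈ 0.0039801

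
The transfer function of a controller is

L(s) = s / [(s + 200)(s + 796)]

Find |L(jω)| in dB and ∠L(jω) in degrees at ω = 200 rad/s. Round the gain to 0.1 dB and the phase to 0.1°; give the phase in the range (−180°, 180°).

-61.3 dB, 30.9°

At s = jω = j200:
zero at origin: s = j200 → |·| = 200, ∠ = 90.00°
pole (s+200): 200 + j200 → |·| = √(200²+200²) = √80000 ≈ 282.84, ∠ = arctan(200/200) ≈ 45.00°
pole (s+796): 796 + j200 → |·| = √(796²+200²) = √673616 ≈ 820.74, ∠ = arctan(200/796) ≈ 14.10°
|L| = 1 · 200 / 2.3214e+05 ≈ 0.00086155
Gain = 20 log₁₀(0.00086155) ≈ -61.29 dB
∠L = 90.00° − 59.10° = 30.90°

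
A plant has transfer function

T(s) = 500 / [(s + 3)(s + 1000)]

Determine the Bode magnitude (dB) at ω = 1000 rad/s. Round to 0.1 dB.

At s = jω = j1000:
pole (s+3): 3 + j1000 → |·| = √(3²+1000²) = √1000009 ≈ 1000, ∠ = arctan(1000/3) ≈ 89.83°
pole (s+1000): 1000 + j1000 → |·| = √(1000²+1000²) = √2000000 ≈ 1414.2, ∠ = arctan(1000/1000) ≈ 45.00°
|T| = 500 / 1.4142e+06 ≈ 0.00035356
Gain = 20 log₁₀(0.00035356) ≈ -69.03 dB

-69.0 dB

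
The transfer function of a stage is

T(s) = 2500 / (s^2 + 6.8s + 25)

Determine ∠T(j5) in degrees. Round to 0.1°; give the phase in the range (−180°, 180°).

-90.0°

At s = jω = j5:
quadratic: (j5)² + 6.8·j5 + 25 = 0 + j34 → |·| ≈ 34, ∠ ≈ 90.00°
∠T = 0.00° − 90.00° = -90.00°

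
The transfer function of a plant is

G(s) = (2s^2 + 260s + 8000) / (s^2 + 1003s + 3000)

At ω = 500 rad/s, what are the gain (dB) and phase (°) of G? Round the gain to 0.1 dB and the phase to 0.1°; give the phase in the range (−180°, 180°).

Substitute s = j500:
Numerator: 2(j500)^2 + 260(j500) + 8000 = -492000 + j130000
Denominator: (j500)^2 + 1003(j500) + 3000 = -247000 + j501500
|N| = √(492000² + 130000²) ≈ 5.0889e+05, ∠N ≈ 165.20°
|D| = √(247000² + 501500²) ≈ 5.5903e+05, ∠D ≈ 116.22°
|G| = 5.0889e+05 / 5.5903e+05 ≈ 0.91031
Gain = 20 log₁₀(0.91031) ≈ -0.82 dB
∠G = 165.20° − 116.22° = 48.98°

-0.8 dB, 49.0°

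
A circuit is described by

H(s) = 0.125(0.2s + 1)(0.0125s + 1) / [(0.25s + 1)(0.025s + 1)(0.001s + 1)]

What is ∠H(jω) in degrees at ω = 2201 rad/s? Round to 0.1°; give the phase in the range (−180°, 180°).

-66.6°

At ω = 2201 rad/s:
zero (1 + j2201·0.2) = 1 + j440.2 → |·| ≈ 440.2, ∠ ≈ 89.87°
zero (1 + j2201·0.0125) = 1 + j27.5125 → |·| ≈ 27.531, ∠ ≈ 87.92°
pole (1 + j2201·0.25) = 1 + j550.25 → |·| ≈ 550.25, ∠ ≈ 89.90°
pole (1 + j2201·0.025) = 1 + j55.025 → |·| ≈ 55.034, ∠ ≈ 88.96°
pole (1 + j2201·0.001) = 1 + j2.201 → |·| ≈ 2.4175, ∠ ≈ 65.57°
∠H = (89.87° + 87.92°) − (89.90° + 88.96° + 65.57°) = -66.64°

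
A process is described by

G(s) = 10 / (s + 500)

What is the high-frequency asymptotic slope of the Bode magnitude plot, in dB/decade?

Each pole contributes −20 dB/decade at high frequency; each zero contributes +20 dB/decade.
Net: 0 zero(s) − 1 pole(s) → -20 dB/decade.

-20 dB/decade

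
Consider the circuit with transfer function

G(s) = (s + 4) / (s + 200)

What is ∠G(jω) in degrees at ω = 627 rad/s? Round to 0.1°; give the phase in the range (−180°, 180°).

At s = jω = j627:
zero (s+4): 4 + j627 → |·| = √(4²+627²) = √393145 ≈ 627.01, ∠ = arctan(627/4) ≈ 89.63°
pole (s+200): 200 + j627 → |·| = √(200²+627²) = √433129 ≈ 658.13, ∠ = arctan(627/200) ≈ 72.31°
∠G = 89.63° − 72.31° = 17.32°

17.3°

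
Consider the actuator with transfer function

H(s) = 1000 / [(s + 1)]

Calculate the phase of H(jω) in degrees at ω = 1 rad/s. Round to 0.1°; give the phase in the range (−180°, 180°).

At ω = 1 rad/s:
pole (1 + j1·1) = 1 + j1 → |·| ≈ 1.4142, ∠ ≈ 45.00°
∠H = (0°) − (45.00°) = -45.00°

-45.0°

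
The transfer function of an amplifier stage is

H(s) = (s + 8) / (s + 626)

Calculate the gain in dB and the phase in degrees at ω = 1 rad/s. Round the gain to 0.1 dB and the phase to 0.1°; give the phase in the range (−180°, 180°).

At s = jω = j1:
zero (s+8): 8 + j1 → |·| = √(8²+1²) = √65 ≈ 8.0623, ∠ = arctan(1/8) ≈ 7.13°
pole (s+626): 626 + j1 → |·| = √(626²+1²) = √391877 ≈ 626, ∠ = arctan(1/626) ≈ 0.09°
|H| = 1 · 8.0623 / 626 ≈ 0.012879
Gain = 20 log₁₀(0.012879) ≈ -37.80 dB
∠H = 7.13° − 0.09° = 7.04°

-37.8 dB, 7.0°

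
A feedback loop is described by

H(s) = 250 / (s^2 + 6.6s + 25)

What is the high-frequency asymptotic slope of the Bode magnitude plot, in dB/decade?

Each pole contributes −20 dB/decade at high frequency; each zero contributes +20 dB/decade.
Net: 0 zero(s) − 2 pole(s) → -40 dB/decade.

-40 dB/decade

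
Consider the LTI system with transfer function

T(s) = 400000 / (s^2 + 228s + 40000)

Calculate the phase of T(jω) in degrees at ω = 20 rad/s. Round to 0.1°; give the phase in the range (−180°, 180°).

At s = jω = j20:
quadratic: (j20)² + 228·j20 + 40000 = 39600 + j4560 → |·| ≈ 39862, ∠ ≈ 6.57°
∠T = 0.00° − 6.57° = -6.57°

-6.6°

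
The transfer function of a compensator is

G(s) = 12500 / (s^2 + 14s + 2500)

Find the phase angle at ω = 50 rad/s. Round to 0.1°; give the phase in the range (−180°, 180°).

-90.0°

At s = jω = j50:
quadratic: (j50)² + 14·j50 + 2500 = 0 + j700 → |·| ≈ 700, ∠ ≈ 90.00°
∠G = 0.00° − 90.00° = -90.00°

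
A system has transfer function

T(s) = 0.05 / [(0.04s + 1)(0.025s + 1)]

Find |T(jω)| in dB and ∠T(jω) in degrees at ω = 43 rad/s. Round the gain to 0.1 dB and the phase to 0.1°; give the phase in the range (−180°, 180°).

-35.3 dB, -106.9°

At ω = 43 rad/s:
pole (1 + j43·0.04) = 1 + j1.72 → |·| ≈ 1.9896, ∠ ≈ 59.83°
pole (1 + j43·0.025) = 1 + j1.075 → |·| ≈ 1.4682, ∠ ≈ 47.07°
|T| = 0.05 · 1 / (1.9896 · 1.4682) ≈ 0.017117
Gain = 20 log₁₀(0.017117) ≈ -35.33 dB
∠T = (0°) − (59.83° + 47.07°) = -106.90°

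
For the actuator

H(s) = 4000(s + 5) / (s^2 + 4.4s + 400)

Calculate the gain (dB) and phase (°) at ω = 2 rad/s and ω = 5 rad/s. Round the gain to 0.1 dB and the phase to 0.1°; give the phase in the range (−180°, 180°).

At s = jω = j2:
zero (s+5): 5 + j2 → |·| = √(5²+2²) = √29 ≈ 5.3852, ∠ = arctan(2/5) ≈ 21.80°
quadratic: (j2)² + 4.4·j2 + 400 = 396 + j8.8 → |·| ≈ 396.1, ∠ ≈ 1.27°
|H| = 4000 · 5.3852 / 396.1 ≈ 54.382
Gain = 20 log₁₀(54.382) ≈ 34.71 dB
∠H = 21.80° − 1.27° = 20.53°

At s = jω = j5:
zero (s+5): 5 + j5 → |·| = √(5²+5²) = √50 ≈ 7.0711, ∠ = arctan(5/5) ≈ 45.00°
quadratic: (j5)² + 4.4·j5 + 400 = 375 + j22 → |·| ≈ 375.64, ∠ ≈ 3.36°
|H| = 4000 · 7.0711 / 375.64 ≈ 75.297
Gain = 20 log₁₀(75.297) ≈ 37.54 dB
∠H = 45.00° − 3.36° = 41.64°

ω = 2: 34.7 dB, 20.5°; ω = 5: 37.5 dB, 41.6°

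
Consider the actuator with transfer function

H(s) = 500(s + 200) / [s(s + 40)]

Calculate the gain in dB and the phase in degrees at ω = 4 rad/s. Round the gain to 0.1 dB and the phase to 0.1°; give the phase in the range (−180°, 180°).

55.9 dB, -94.6°

At s = jω = j4:
zero (s+200): 200 + j4 → |·| = √(200²+4²) = √40016 ≈ 200.04, ∠ = arctan(4/200) ≈ 1.15°
pole (s+40): 40 + j4 → |·| = √(40²+4²) = √1616 ≈ 40.2, ∠ = arctan(4/40) ≈ 5.71°
pole at origin: |s| = 4, ∠ = 90.00° (in denominator)
|H| = 500 · 200.04 / 160.8 ≈ 622.01
Gain = 20 log₁₀(622.01) ≈ 55.88 dB
∠H = 1.15° − 95.71° = -94.56°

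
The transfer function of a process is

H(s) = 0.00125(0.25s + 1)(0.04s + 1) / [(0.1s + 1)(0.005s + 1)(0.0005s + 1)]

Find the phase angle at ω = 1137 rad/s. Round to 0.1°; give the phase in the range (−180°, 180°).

At ω = 1137 rad/s:
zero (1 + j1137·0.25) = 1 + j284.25 → |·| ≈ 284.25, ∠ ≈ 89.80°
zero (1 + j1137·0.04) = 1 + j45.48 → |·| ≈ 45.491, ∠ ≈ 88.74°
pole (1 + j1137·0.1) = 1 + j113.7 → |·| ≈ 113.7, ∠ ≈ 89.50°
pole (1 + j1137·0.005) = 1 + j5.685 → |·| ≈ 5.7723, ∠ ≈ 80.02°
pole (1 + j1137·0.0005) = 1 + j0.5685 → |·| ≈ 1.1503, ∠ ≈ 29.62°
∠H = (89.80° + 88.74°) − (89.50° + 80.02° + 29.62°) = -20.60°

-20.6°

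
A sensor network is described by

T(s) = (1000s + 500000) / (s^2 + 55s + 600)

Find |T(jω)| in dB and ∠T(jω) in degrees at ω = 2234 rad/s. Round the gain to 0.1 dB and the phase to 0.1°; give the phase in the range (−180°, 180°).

Substitute s = j2234:
Numerator: 1000(j2234) + 500000 = 500000 + j2234000
Denominator: (j2234)^2 + 55(j2234) + 600 = -4990156 + j122870
|N| = √(500000² + 2234000²) ≈ 2.2893e+06, ∠N ≈ 77.38°
|D| = √(4990156² + 122870²) ≈ 4.9917e+06, ∠D ≈ 178.59°
|T| = 2.2893e+06 / 4.9917e+06 ≈ 0.45862
Gain = 20 log₁₀(0.45862) ≈ -6.77 dB
∠T = 77.38° − 178.59° = -101.21°

-6.8 dB, -101.2°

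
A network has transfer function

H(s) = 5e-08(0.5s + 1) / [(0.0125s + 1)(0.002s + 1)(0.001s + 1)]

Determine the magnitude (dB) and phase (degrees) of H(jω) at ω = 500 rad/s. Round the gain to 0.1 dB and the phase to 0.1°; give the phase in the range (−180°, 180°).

At ω = 500 rad/s:
zero (1 + j500·0.5) = 1 + j250 → |·| ≈ 250, ∠ ≈ 89.77°
pole (1 + j500·0.0125) = 1 + j6.25 → |·| ≈ 6.3295, ∠ ≈ 80.91°
pole (1 + j500·0.002) = 1 + j1 → |·| ≈ 1.4142, ∠ ≈ 45.00°
pole (1 + j500·0.001) = 1 + j0.5 → |·| ≈ 1.118, ∠ ≈ 26.57°
|H| = 5e-08 · 250 / (6.3295 · 1.4142 · 1.118) ≈ 1.2491e-06
Gain = 20 log₁₀(1.2491e-06) ≈ -118.07 dB
∠H = (89.77°) − (80.91° + 45.00° + 26.57°) = -62.71°

-118.1 dB, -62.7°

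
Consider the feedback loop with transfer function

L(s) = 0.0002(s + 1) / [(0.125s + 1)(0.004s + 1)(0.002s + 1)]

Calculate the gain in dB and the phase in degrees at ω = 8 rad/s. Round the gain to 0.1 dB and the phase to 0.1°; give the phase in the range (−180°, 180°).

At ω = 8 rad/s:
zero (1 + j8·1) = 1 + j8 → |·| ≈ 8.0623, ∠ ≈ 82.87°
pole (1 + j8·0.125) = 1 + j1 → |·| ≈ 1.4142, ∠ ≈ 45.00°
pole (1 + j8·0.004) = 1 + j0.032 → |·| ≈ 1.0005, ∠ ≈ 1.83°
pole (1 + j8·0.002) = 1 + j0.016 → |·| ≈ 1.0001, ∠ ≈ 0.92°
|L| = 0.0002 · 8.0623 / (1.4142 · 1.0005 · 1.0001) ≈ 0.0011395
Gain = 20 log₁₀(0.0011395) ≈ -58.87 dB
∠L = (82.87°) − (45.00° + 1.83° + 0.92°) = 35.12°

-58.9 dB, 35.1°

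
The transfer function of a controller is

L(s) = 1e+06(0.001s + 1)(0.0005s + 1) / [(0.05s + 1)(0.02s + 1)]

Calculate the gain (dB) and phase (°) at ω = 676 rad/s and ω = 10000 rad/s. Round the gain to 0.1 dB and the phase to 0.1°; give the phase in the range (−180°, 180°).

At ω = 676 rad/s:
zero (1 + j676·0.001) = 1 + j0.676 → |·| ≈ 1.2071, ∠ ≈ 34.06°
zero (1 + j676·0.0005) = 1 + j0.338 → |·| ≈ 1.0556, ∠ ≈ 18.68°
pole (1 + j676·0.05) = 1 + j33.8 → |·| ≈ 33.815, ∠ ≈ 88.31°
pole (1 + j676·0.02) = 1 + j13.52 → |·| ≈ 13.557, ∠ ≈ 85.77°
|L| = 1e+06 · 1.2071 · 1.0556 / (33.815 · 13.557) ≈ 2779.5
Gain = 20 log₁₀(2779.5) ≈ 68.88 dB
∠L = (34.06° + 18.68°) − (88.31° + 85.77°) = -121.34°

At ω = 10000 rad/s:
zero (1 + j10000·0.001) = 1 + j10 → |·| ≈ 10.05, ∠ ≈ 84.29°
zero (1 + j10000·0.0005) = 1 + j5 → |·| ≈ 5.099, ∠ ≈ 78.69°
pole (1 + j10000·0.05) = 1 + j500 → |·| ≈ 500, ∠ ≈ 89.89°
pole (1 + j10000·0.02) = 1 + j200 → |·| ≈ 200, ∠ ≈ 89.71°
|L| = 1e+06 · 10.05 · 5.099 / (500 · 200) ≈ 512.45
Gain = 20 log₁₀(512.45) ≈ 54.19 dB
∠L = (84.29° + 78.69°) − (89.89° + 89.71°) = -16.62°

ω = 676: 68.9 dB, -121.3°; ω = 10000: 54.2 dB, -16.6°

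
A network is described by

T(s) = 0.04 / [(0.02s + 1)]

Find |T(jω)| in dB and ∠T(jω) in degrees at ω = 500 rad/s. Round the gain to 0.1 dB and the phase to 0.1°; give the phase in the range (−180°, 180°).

-48.0 dB, -84.3°

At ω = 500 rad/s:
pole (1 + j500·0.02) = 1 + j10 → |·| ≈ 10.05, ∠ ≈ 84.29°
|T| = 0.04 · 1 / (10.05) ≈ 0.0039801
Gain = 20 log₁₀(0.0039801) ≈ -48.00 dB
∠T = (0°) − (84.29°) = -84.29°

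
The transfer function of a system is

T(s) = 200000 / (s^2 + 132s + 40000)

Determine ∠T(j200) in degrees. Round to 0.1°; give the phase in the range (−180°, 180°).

-90.0°

At s = jω = j200:
quadratic: (j200)² + 132·j200 + 40000 = 0 + j26400 → |·| ≈ 26400, ∠ ≈ 90.00°
∠T = 0.00° − 90.00° = -90.00°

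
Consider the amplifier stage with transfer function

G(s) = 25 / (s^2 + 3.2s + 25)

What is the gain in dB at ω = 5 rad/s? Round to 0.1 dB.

At s = jω = j5:
quadratic: (j5)² + 3.2·j5 + 25 = 0 + j16 → |·| ≈ 16, ∠ ≈ 90.00°
|G| = 25 / 16 ≈ 1.5625
Gain = 20 log₁₀(1.5625) ≈ 3.88 dB

3.9 dB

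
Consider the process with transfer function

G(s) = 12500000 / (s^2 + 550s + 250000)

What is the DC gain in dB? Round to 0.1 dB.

G(0) = 12500000 / 250000 = 50
20 log₁₀(50) ≈ 33.98 dB

34.0 dB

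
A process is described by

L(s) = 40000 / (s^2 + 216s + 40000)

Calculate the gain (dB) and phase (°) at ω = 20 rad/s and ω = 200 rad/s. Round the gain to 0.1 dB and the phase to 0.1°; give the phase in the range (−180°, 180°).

ω = 20: 0.0 dB, -6.2°; ω = 200: -0.7 dB, -90.0°

At s = jω = j20:
quadratic: (j20)² + 216·j20 + 40000 = 39600 + j4320 → |·| ≈ 39835, ∠ ≈ 6.23°
|L| = 40000 / 39835 ≈ 1.0041
Gain = 20 log₁₀(1.0041) ≈ 0.04 dB
∠L = 0.00° − 6.23° = -6.23°

At s = jω = j200:
quadratic: (j200)² + 216·j200 + 40000 = 0 + j43200 → |·| ≈ 43200, ∠ ≈ 90.00°
|L| = 40000 / 43200 ≈ 0.92593
Gain = 20 log₁₀(0.92593) ≈ -0.67 dB
∠L = 0.00° − 90.00° = -90.00°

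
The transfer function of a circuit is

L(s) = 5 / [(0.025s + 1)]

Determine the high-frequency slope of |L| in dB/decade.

Each pole contributes −20 dB/decade at high frequency; each zero contributes +20 dB/decade.
Net: 0 zero(s) − 1 pole(s) → -20 dB/decade.

-20 dB/decade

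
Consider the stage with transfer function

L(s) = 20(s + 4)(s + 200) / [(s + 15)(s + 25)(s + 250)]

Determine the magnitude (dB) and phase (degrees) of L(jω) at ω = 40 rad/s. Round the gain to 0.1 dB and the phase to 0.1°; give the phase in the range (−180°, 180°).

-9.9 dB, -40.9°

At s = jω = j40:
zero (s+4): 4 + j40 → |·| = √(4²+40²) = √1616 ≈ 40.2, ∠ = arctan(40/4) ≈ 84.29°
zero (s+200): 200 + j40 → |·| = √(200²+40²) = √41600 ≈ 203.96, ∠ = arctan(40/200) ≈ 11.31°
pole (s+15): 15 + j40 → |·| = √(15²+40²) = √1825 ≈ 42.72, ∠ = arctan(40/15) ≈ 69.44°
pole (s+25): 25 + j40 → |·| = √(25²+40²) = √2225 ≈ 47.17, ∠ = arctan(40/25) ≈ 57.99°
pole (s+250): 250 + j40 → |·| = √(250²+40²) = √64100 ≈ 253.18, ∠ = arctan(40/250) ≈ 9.09°
|L| = 20 · 8199.2 / 5.1018e+05 ≈ 0.32142
Gain = 20 log₁₀(0.32142) ≈ -9.86 dB
∠L = 95.60° − 136.52° = -40.92°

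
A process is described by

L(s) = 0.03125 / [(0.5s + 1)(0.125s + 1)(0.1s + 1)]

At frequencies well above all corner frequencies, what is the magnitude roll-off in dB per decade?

-60 dB/decade

Each pole contributes −20 dB/decade at high frequency; each zero contributes +20 dB/decade.
Net: 0 zero(s) − 3 pole(s) → -60 dB/decade.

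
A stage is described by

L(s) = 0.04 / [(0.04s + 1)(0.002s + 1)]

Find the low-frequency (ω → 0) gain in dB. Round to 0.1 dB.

-28.0 dB

L(0) = 0.04 · 1 / 1 = 0.04
20 log₁₀(0.04) ≈ -27.96 dB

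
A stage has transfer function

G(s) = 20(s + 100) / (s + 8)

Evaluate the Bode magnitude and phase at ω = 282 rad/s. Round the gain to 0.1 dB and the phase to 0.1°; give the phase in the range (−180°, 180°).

At s = jω = j282:
zero (s+100): 100 + j282 → |·| = √(100²+282²) = √89524 ≈ 299.21, ∠ = arctan(282/100) ≈ 70.47°
pole (s+8): 8 + j282 → |·| = √(8²+282²) = √79588 ≈ 282.11, ∠ = arctan(282/8) ≈ 88.38°
|G| = 20 · 299.21 / 282.11 ≈ 21.212
Gain = 20 log₁₀(21.212) ≈ 26.53 dB
∠G = 70.47° − 88.38° = -17.91°

26.5 dB, -17.9°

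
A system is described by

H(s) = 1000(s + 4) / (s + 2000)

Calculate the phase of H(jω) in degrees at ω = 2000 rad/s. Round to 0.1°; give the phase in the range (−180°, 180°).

At s = jω = j2000:
zero (s+4): 4 + j2000 → |·| = √(4²+2000²) = √4000016 ≈ 2000, ∠ = arctan(2000/4) ≈ 89.89°
pole (s+2000): 2000 + j2000 → |·| = √(2000²+2000²) = √8000000 ≈ 2828.4, ∠ = arctan(2000/2000) ≈ 45.00°
∠H = 89.89° − 45.00° = 44.89°

44.9°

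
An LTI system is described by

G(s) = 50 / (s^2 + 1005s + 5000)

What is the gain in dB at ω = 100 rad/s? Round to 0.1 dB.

-66.1 dB

Substitute s = j100:
Numerator: 50 = 50 + j0
Denominator: (j100)^2 + 1005(j100) + 5000 = -5000 + j100500
|N| = √(50² + 0²) ≈ 50, ∠N ≈ 0.00°
|D| = √(5000² + 100500²) ≈ 1.0062e+05, ∠D ≈ 92.85°
|G| = 50 / 1.0062e+05 ≈ 0.00049692
Gain = 20 log₁₀(0.00049692) ≈ -66.07 dB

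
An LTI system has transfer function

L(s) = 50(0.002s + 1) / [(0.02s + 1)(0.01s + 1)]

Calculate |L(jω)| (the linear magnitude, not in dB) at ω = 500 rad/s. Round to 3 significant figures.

At ω = 500 rad/s:
zero (1 + j500·0.002) = 1 + j1 → |·| ≈ 1.4142, ∠ ≈ 45.00°
pole (1 + j500·0.02) = 1 + j10 → |·| ≈ 10.05, ∠ ≈ 84.29°
pole (1 + j500·0.01) = 1 + j5 → |·| ≈ 5.099, ∠ ≈ 78.69°
|L| = 50 · 1.4142 / (10.05 · 5.099) ≈ 1.3798

1.38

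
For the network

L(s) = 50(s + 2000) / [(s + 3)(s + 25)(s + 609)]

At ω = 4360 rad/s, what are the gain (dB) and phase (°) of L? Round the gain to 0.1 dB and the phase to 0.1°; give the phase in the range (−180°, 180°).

-110.9 dB, 163.7°

At s = jω = j4360:
zero (s+2000): 2000 + j4360 → |·| = √(2000²+4360²) = √23009600 ≈ 4796.8, ∠ = arctan(4360/2000) ≈ 65.36°
pole (s+3): 3 + j4360 → |·| = √(3²+4360²) = √19009609 ≈ 4360, ∠ = arctan(4360/3) ≈ 89.96°
pole (s+25): 25 + j4360 → |·| = √(25²+4360²) = √19010225 ≈ 4360.1, ∠ = arctan(4360/25) ≈ 89.67°
pole (s+609): 609 + j4360 → |·| = √(609²+4360²) = √19380481 ≈ 4402.3, ∠ = arctan(4360/609) ≈ 82.05°
|L| = 50 · 4796.8 / 8.3688e+10 ≈ 2.8659e-06
Gain = 20 log₁₀(2.8659e-06) ≈ -110.85 dB
∠L = 65.36° − 261.68° = -196.32° ≡ 163.68° (principal value)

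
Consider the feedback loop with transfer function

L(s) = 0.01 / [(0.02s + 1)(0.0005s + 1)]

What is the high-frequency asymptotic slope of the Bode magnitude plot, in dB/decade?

Each pole contributes −20 dB/decade at high frequency; each zero contributes +20 dB/decade.
Net: 0 zero(s) − 2 pole(s) → -40 dB/decade.

-40 dB/decade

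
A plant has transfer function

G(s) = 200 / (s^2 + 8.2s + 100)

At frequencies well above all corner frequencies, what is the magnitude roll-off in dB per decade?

-40 dB/decade

Each pole contributes −20 dB/decade at high frequency; each zero contributes +20 dB/decade.
Net: 0 zero(s) − 2 pole(s) → -40 dB/decade.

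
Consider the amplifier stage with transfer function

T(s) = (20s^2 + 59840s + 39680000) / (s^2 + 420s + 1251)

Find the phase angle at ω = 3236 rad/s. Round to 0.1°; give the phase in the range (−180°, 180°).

-41.4°

Substitute s = j3236:
Numerator: 20(j3236)^2 + 59840(j3236) + 39680000 = -169753920 + j193642240
Denominator: (j3236)^2 + 420(j3236) + 1251 = -10470445 + j1359120
|N| = √(169753920² + 193642240²) ≈ 2.5751e+08, ∠N ≈ 131.24°
|D| = √(10470445² + 1359120²) ≈ 1.0558e+07, ∠D ≈ 172.60°
∠T = 131.24° − 172.60° = -41.36°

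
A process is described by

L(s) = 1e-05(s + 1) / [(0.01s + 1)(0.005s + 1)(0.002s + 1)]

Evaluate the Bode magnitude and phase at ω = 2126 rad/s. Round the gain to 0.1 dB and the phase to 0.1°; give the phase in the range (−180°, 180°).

-93.4 dB, -158.7°

At ω = 2126 rad/s:
zero (1 + j2126·1) = 1 + j2126 → |·| ≈ 2126, ∠ ≈ 89.97°
pole (1 + j2126·0.01) = 1 + j21.26 → |·| ≈ 21.284, ∠ ≈ 87.31°
pole (1 + j2126·0.005) = 1 + j10.63 → |·| ≈ 10.677, ∠ ≈ 84.63°
pole (1 + j2126·0.002) = 1 + j4.252 → |·| ≈ 4.368, ∠ ≈ 76.77°
|L| = 1e-05 · 2126 / (21.284 · 10.677 · 4.368) ≈ 2.1418e-05
Gain = 20 log₁₀(2.1418e-05) ≈ -93.38 dB
∠L = (89.97°) − (87.31° + 84.63° + 76.77°) = -158.74°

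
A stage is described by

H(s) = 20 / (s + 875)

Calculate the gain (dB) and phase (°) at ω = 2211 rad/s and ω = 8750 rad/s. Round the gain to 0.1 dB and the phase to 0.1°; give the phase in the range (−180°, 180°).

ω = 2211: -41.5 dB, -68.4°; ω = 8750: -52.9 dB, -84.3°

Substitute s = j2211:
Numerator: 20 = 20 + j0
Denominator: (j2211) + 875 = 875 + j2211
|N| = √(20² + 0²) ≈ 20, ∠N ≈ 0.00°
|D| = √(875² + 2211²) ≈ 2377.8, ∠D ≈ 68.41°
|H| = 20 / 2377.8 ≈ 0.0084111
Gain = 20 log₁₀(0.0084111) ≈ -41.50 dB
∠H = 0.00° − 68.41° = -68.41°

Substitute s = j8750:
Numerator: 20 = 20 + j0
Denominator: (j8750) + 875 = 875 + j8750
|N| = √(20² + 0²) ≈ 20, ∠N ≈ 0.00°
|D| = √(875² + 8750²) ≈ 8793.6, ∠D ≈ 84.29°
|H| = 20 / 8793.6 ≈ 0.0022744
Gain = 20 log₁₀(0.0022744) ≈ -52.86 dB
∠H = 0.00° − 84.29° = -84.29°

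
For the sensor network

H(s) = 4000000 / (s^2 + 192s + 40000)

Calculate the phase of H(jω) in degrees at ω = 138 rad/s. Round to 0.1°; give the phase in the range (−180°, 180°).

-51.7°

At s = jω = j138:
quadratic: (j138)² + 192·j138 + 40000 = 20956 + j26496 → |·| ≈ 33782, ∠ ≈ 51.66°
∠H = 0.00° − 51.66° = -51.66°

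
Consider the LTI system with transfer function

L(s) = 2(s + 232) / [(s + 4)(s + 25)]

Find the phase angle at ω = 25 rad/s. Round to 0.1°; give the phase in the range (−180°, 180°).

At s = jω = j25:
zero (s+232): 232 + j25 → |·| = √(232²+25²) = √54449 ≈ 233.34, ∠ = arctan(25/232) ≈ 6.15°
pole (s+4): 4 + j25 → |·| = √(4²+25²) = √641 ≈ 25.318, ∠ = arctan(25/4) ≈ 80.91°
pole (s+25): 25 + j25 → |·| = √(25²+25²) = √1250 ≈ 35.355, ∠ = arctan(25/25) ≈ 45.00°
∠L = 6.15° − 125.91° = -119.76°

-119.8°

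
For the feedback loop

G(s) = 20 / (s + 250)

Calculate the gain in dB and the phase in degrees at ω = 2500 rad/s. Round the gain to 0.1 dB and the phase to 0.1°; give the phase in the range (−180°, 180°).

-42.0 dB, -84.3°

Substitute s = j2500:
Numerator: 20 = 20 + j0
Denominator: (j2500) + 250 = 250 + j2500
|N| = √(20² + 0²) ≈ 20, ∠N ≈ 0.00°
|D| = √(250² + 2500²) ≈ 2512.5, ∠D ≈ 84.29°
|G| = 20 / 2512.5 ≈ 0.0079602
Gain = 20 log₁₀(0.0079602) ≈ -41.98 dB
∠G = 0.00° − 84.29° = -84.29°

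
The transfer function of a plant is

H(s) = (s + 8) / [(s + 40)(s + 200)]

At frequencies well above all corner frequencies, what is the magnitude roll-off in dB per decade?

Each pole contributes −20 dB/decade at high frequency; each zero contributes +20 dB/decade.
Net: 1 zero(s) − 2 pole(s) → -20 dB/decade.

-20 dB/decade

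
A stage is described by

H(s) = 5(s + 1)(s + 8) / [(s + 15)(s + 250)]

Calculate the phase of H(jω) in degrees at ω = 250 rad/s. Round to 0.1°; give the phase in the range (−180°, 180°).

46.4°

At s = jω = j250:
zero (s+1): 1 + j250 → |·| = √(1²+250²) = √62501 ≈ 250, ∠ = arctan(250/1) ≈ 89.77°
zero (s+8): 8 + j250 → |·| = √(8²+250²) = √62564 ≈ 250.13, ∠ = arctan(250/8) ≈ 88.17°
pole (s+15): 15 + j250 → |·| = √(15²+250²) = √62725 ≈ 250.45, ∠ = arctan(250/15) ≈ 86.57°
pole (s+250): 250 + j250 → |·| = √(250²+250²) = √125000 ≈ 353.55, ∠ = arctan(250/250) ≈ 45.00°
∠H = 177.94° − 131.57° = 46.37°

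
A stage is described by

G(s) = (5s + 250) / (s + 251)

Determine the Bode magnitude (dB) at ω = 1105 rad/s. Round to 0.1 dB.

13.8 dB

Substitute s = j1105:
Numerator: 5(j1105) + 250 = 250 + j5525
Denominator: (j1105) + 251 = 251 + j1105
|N| = √(250² + 5525²) ≈ 5530.7, ∠N ≈ 87.41°
|D| = √(251² + 1105²) ≈ 1133.1, ∠D ≈ 77.20°
|G| = 5530.7 / 1133.1 ≈ 4.881
Gain = 20 log₁₀(4.881) ≈ 13.77 dB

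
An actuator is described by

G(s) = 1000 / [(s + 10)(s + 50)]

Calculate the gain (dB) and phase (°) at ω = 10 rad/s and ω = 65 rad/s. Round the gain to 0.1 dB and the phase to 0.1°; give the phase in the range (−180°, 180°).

At s = jω = j10:
pole (s+10): 10 + j10 → |·| = √(10²+10²) = √200 ≈ 14.142, ∠ = arctan(10/10) ≈ 45.00°
pole (s+50): 50 + j10 → |·| = √(50²+10²) = √2600 ≈ 50.99, ∠ = arctan(10/50) ≈ 11.31°
|G| = 1000 / 721.1 ≈ 1.3868
Gain = 20 log₁₀(1.3868) ≈ 2.84 dB
∠G = 0.00° − 56.31° = -56.31°

At s = jω = j65:
pole (s+10): 10 + j65 → |·| = √(10²+65²) = √4325 ≈ 65.765, ∠ = arctan(65/10) ≈ 81.25°
pole (s+50): 50 + j65 → |·| = √(50²+65²) = √6725 ≈ 82.006, ∠ = arctan(65/50) ≈ 52.43°
|G| = 1000 / 5393.1 ≈ 0.18542
Gain = 20 log₁₀(0.18542) ≈ -14.64 dB
∠G = 0.00° − 133.68° = -133.68°

ω = 10: 2.8 dB, -56.3°; ω = 65: -14.6 dB, -133.7°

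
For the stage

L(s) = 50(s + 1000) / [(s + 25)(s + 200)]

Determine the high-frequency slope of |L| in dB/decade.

-20 dB/decade

Each pole contributes −20 dB/decade at high frequency; each zero contributes +20 dB/decade.
Net: 1 zero(s) − 2 pole(s) → -20 dB/decade.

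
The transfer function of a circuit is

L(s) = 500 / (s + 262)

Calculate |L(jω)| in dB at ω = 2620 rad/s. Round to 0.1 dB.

At s = jω = j2620:
pole (s+262): 262 + j2620 → |·| = √(262²+2620²) = √6933044 ≈ 2633.1, ∠ = arctan(2620/262) ≈ 84.29°
|L| = 500 / 2633.1 ≈ 0.18989
Gain = 20 log₁₀(0.18989) ≈ -14.43 dB

-14.4 dB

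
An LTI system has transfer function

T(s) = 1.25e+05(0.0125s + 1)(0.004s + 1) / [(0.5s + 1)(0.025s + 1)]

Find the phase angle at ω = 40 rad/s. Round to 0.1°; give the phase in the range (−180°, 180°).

-96.5°

At ω = 40 rad/s:
zero (1 + j40·0.0125) = 1 + j0.5 → |·| ≈ 1.118, ∠ ≈ 26.57°
zero (1 + j40·0.004) = 1 + j0.16 → |·| ≈ 1.0127, ∠ ≈ 9.09°
pole (1 + j40·0.5) = 1 + j20 → |·| ≈ 20.025, ∠ ≈ 87.14°
pole (1 + j40·0.025) = 1 + j1 → |·| ≈ 1.4142, ∠ ≈ 45.00°
∠T = (26.57° + 9.09°) − (87.14° + 45.00°) = -96.48°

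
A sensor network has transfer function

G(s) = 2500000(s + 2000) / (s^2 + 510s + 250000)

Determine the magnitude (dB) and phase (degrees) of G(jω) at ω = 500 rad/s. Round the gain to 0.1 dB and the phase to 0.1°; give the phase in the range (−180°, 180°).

At s = jω = j500:
zero (s+2000): 2000 + j500 → |·| = √(2000²+500²) = √4250000 ≈ 2061.6, ∠ = arctan(500/2000) ≈ 14.04°
quadratic: (j500)² + 510·j500 + 250000 = 0 + j255000 → |·| ≈ 2.55e+05, ∠ ≈ 90.00°
|G| = 2500000 · 2061.6 / 2.55e+05 ≈ 20212
Gain = 20 log₁₀(20212) ≈ 86.11 dB
∠G = 14.04° − 90.00° = -75.96°

86.1 dB, -76.0°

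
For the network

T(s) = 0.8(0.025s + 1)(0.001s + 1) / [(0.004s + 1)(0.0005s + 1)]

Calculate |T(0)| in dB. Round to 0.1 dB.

-1.9 dB

T(0) = 0.8 · 1 / 1 = 0.8
20 log₁₀(0.8) ≈ -1.94 dB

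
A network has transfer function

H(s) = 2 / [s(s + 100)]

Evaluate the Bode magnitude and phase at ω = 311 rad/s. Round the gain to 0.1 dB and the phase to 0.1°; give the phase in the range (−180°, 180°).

-94.1 dB, -162.2°

At s = jω = j311:
pole (s+100): 100 + j311 → |·| = √(100²+311²) = √106721 ≈ 326.68, ∠ = arctan(311/100) ≈ 72.18°
pole at origin: |s| = 311, ∠ = 90.00° (in denominator)
|H| = 2 / 1.016e+05 ≈ 1.9685e-05
Gain = 20 log₁₀(1.9685e-05) ≈ -94.12 dB
∠H = 0.00° − 162.18° = -162.18°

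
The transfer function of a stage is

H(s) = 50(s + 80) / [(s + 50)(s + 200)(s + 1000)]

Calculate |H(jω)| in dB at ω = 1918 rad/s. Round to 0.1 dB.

-98.4 dB

At s = jω = j1918:
zero (s+80): 80 + j1918 → |·| = √(80²+1918²) = √3685124 ≈ 1919.7, ∠ = arctan(1918/80) ≈ 87.61°
pole (s+50): 50 + j1918 → |·| = √(50²+1918²) = √3681224 ≈ 1918.7, ∠ = arctan(1918/50) ≈ 88.51°
pole (s+200): 200 + j1918 → |·| = √(200²+1918²) = √3718724 ≈ 1928.4, ∠ = arctan(1918/200) ≈ 84.05°
pole (s+1000): 1000 + j1918 → |·| = √(1000²+1918²) = √4678724 ≈ 2163, ∠ = arctan(1918/1000) ≈ 62.46°
|H| = 50 · 1919.7 / 8.0031e+09 ≈ 1.1993e-05
Gain = 20 log₁₀(1.1993e-05) ≈ -98.42 dB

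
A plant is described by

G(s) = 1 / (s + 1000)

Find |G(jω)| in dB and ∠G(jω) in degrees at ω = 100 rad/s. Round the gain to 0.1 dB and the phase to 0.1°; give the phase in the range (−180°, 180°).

Substitute s = j100:
Numerator: 1 = 1 + j0
Denominator: (j100) + 1000 = 1000 + j100
|N| = √(1² + 0²) ≈ 1, ∠N ≈ 0.00°
|D| = √(1000² + 100²) ≈ 1005, ∠D ≈ 5.71°
|G| = 1 / 1005 ≈ 0.00099502
Gain = 20 log₁₀(0.00099502) ≈ -60.04 dB
∠G = 0.00° − 5.71° = -5.71°

-60.0 dB, -5.7°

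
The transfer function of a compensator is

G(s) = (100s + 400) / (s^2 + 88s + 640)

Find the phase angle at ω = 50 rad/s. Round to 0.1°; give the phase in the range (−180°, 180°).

Substitute s = j50:
Numerator: 100(j50) + 400 = 400 + j5000
Denominator: (j50)^2 + 88(j50) + 640 = -1860 + j4400
|N| = √(400² + 5000²) ≈ 5016, ∠N ≈ 85.43°
|D| = √(1860² + 4400²) ≈ 4777, ∠D ≈ 112.92°
∠G = 85.43° − 112.92° = -27.49°

-27.5°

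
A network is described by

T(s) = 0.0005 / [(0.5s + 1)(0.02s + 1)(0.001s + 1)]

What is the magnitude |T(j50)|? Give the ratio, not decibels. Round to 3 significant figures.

At ω = 50 rad/s:
pole (1 + j50·0.5) = 1 + j25 → |·| ≈ 25.02, ∠ ≈ 87.71°
pole (1 + j50·0.02) = 1 + j1 → |·| ≈ 1.4142, ∠ ≈ 45.00°
pole (1 + j50·0.001) = 1 + j0.05 → |·| ≈ 1.0012, ∠ ≈ 2.86°
|T| = 0.0005 · 1 / (25.02 · 1.4142 · 1.0012) ≈ 1.4114e-05

1.41e-05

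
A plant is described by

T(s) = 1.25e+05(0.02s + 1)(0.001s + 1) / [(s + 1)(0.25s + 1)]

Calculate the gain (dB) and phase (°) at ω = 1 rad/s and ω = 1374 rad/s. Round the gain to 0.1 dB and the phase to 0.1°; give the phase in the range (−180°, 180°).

ω = 1: 98.7 dB, -57.8°; ω = 1374: 21.9 dB, -37.9°

At ω = 1 rad/s:
zero (1 + j1·0.02) = 1 + j0.02 → |·| ≈ 1.0002, ∠ ≈ 1.15°
zero (1 + j1·0.001) = 1 + j0.001 → |·| ≈ 1, ∠ ≈ 0.06°
pole (1 + j1·1) = 1 + j1 → |·| ≈ 1.4142, ∠ ≈ 45.00°
pole (1 + j1·0.25) = 1 + j0.25 → |·| ≈ 1.0308, ∠ ≈ 14.04°
|T| = 1.25e+05 · 1.0002 · 1 / (1.4142 · 1.0308) ≈ 85765
Gain = 20 log₁₀(85765) ≈ 98.67 dB
∠T = (1.15° + 0.06°) − (45.00° + 14.04°) = -57.83°

At ω = 1374 rad/s:
zero (1 + j1374·0.02) = 1 + j27.48 → |·| ≈ 27.498, ∠ ≈ 87.92°
zero (1 + j1374·0.001) = 1 + j1.374 → |·| ≈ 1.6994, ∠ ≈ 53.95°
pole (1 + j1374·1) = 1 + j1374 → |·| ≈ 1374, ∠ ≈ 89.96°
pole (1 + j1374·0.25) = 1 + j343.5 → |·| ≈ 343.5, ∠ ≈ 89.83°
|T| = 1.25e+05 · 27.498 · 1.6994 / (1374 · 343.5) ≈ 12.376
Gain = 20 log₁₀(12.376) ≈ 21.85 dB
∠T = (87.92° + 53.95°) − (89.96° + 89.83°) = -37.92°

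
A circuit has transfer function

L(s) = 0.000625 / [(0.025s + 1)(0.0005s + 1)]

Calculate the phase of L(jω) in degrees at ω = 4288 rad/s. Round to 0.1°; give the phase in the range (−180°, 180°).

At ω = 4288 rad/s:
pole (1 + j4288·0.025) = 1 + j107.2 → |·| ≈ 107.2, ∠ ≈ 89.47°
pole (1 + j4288·0.0005) = 1 + j2.144 → |·| ≈ 2.3657, ∠ ≈ 64.99°
∠L = (0°) − (89.47° + 64.99°) = -154.46°

-154.5°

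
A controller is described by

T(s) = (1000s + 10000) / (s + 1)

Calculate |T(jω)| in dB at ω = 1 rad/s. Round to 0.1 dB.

Substitute s = j1:
Numerator: 1000(j1) + 10000 = 10000 + j1000
Denominator: (j1) + 1 = 1 + j1
|N| = √(10000² + 1000²) ≈ 10050, ∠N ≈ 5.71°
|D| = √(1² + 1²) ≈ 1.4142, ∠D ≈ 45.00°
|T| = 10050 / 1.4142 ≈ 7106.5
Gain = 20 log₁₀(7106.5) ≈ 77.03 dB

77.0 dB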